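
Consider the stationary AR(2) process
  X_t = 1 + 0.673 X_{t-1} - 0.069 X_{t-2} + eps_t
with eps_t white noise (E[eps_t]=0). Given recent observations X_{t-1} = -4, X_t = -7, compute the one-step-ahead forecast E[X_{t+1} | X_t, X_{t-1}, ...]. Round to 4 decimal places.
E[X_{t+1} \mid \mathcal F_t] = -3.4350

For an AR(p) model X_t = c + sum_i phi_i X_{t-i} + eps_t, the
one-step-ahead conditional mean is
  E[X_{t+1} | X_t, ...] = c + sum_i phi_i X_{t+1-i}.
Substitute known values:
  E[X_{t+1} | ...] = 1 + (0.673) * (-7) + (-0.069) * (-4)
                   = -3.4350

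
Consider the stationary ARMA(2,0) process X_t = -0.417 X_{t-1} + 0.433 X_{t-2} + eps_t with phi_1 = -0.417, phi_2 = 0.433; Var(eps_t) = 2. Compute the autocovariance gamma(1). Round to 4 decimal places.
\gamma(1) = -3.9431

Multiply the model equation by X_{t-k} and take expectations. With theta_0 = psi_0 = 1 and psi_j the MA(infinity) weights, this gives
  gamma(k) - sum_i phi_i gamma(k-i) = c_k,
  c_k = sigma^2 * sum_{j=k..q} theta_j psi_{j-k}   (c_k = 0 for k > q),
using gamma(-m) = gamma(m).
Pure AR (q = 0): c_0 = sigma^2 = 2, c_k = 0 for k >= 1.
Equations for k = 0, 1, 2 (AR order 2, c_2 = 0):
  (E0) gamma(0) = phi_1 gamma(1) + phi_2 gamma(2) + c_0
  (E1) gamma(1) = phi_1 gamma(0) + phi_2 gamma(1) + c_1
  (E2) gamma(2) = phi_1 gamma(1) + phi_2 gamma(0)
From (E1): gamma(1) = A gamma(0) + B with
  A = phi_1 / (1 - phi_2) = -0.417 / 0.567 = -0.73545,   B = c_1 / (1 - phi_2) = 0 / 0.567 = 0.
Insert (E2) into (E0): gamma(0) (1 - phi_2^2) = phi_1 (1 + phi_2) gamma(1) + c_0.
  phi_1 (1 + phi_2) = (-0.417)(1.433) = -0.597561,   1 - phi_2^2 = 0.812511.
Replace gamma(1) by A gamma(0) + B and collect gamma(0):
  gamma(0) [0.812511 - (-0.597561)(-0.73545)] = c_0 = 2
  gamma(0) * 0.373035 = 2
  gamma(0) = 2 / 0.373035 = 5.361428.
  gamma(1) = A gamma(0) = (-0.73545)(5.361428) = -3.943061.
Therefore gamma(1) = -3.9431 (to 4 decimal places).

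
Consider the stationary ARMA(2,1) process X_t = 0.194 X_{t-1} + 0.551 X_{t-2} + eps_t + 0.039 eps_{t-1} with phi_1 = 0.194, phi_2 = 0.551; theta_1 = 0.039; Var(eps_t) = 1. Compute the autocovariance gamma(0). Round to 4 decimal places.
\gamma(0) = 1.8278

Multiply the model equation by X_{t-k} and take expectations. With theta_0 = psi_0 = 1 and psi_j the MA(infinity) weights, this gives
  gamma(k) - sum_i phi_i gamma(k-i) = c_k,
  c_k = sigma^2 * sum_{j=k..q} theta_j psi_{j-k}   (c_k = 0 for k > q),
using gamma(-m) = gamma(m).
psi-weights needed (psi_j = theta_j + sum_i phi_i psi_{j-i}):
  psi_1 = theta_1 + phi_1 = 0.039 + (0.194) = 0.233
Right-hand sides:
  c_0 = sigma^2 (1 + theta_1 psi_1) = 1 * (1 + (0.039)(0.233)) = 1 * 1.009087 = 1.009087
  c_1 = sigma^2 theta_1 = 1 * (0.039) = 0.039
  c_2 = 0
Equations for k = 0, 1, 2 (AR order 2, c_2 = 0):
  (E0) gamma(0) = phi_1 gamma(1) + phi_2 gamma(2) + c_0
  (E1) gamma(1) = phi_1 gamma(0) + phi_2 gamma(1) + c_1
  (E2) gamma(2) = phi_1 gamma(1) + phi_2 gamma(0)
From (E1): gamma(1) = A gamma(0) + B with
  A = phi_1 / (1 - phi_2) = 0.194 / 0.449 = 0.432071,   B = c_1 / (1 - phi_2) = 0.039 / 0.449 = 0.08686.
Insert (E2) into (E0): gamma(0) (1 - phi_2^2) = phi_1 (1 + phi_2) gamma(1) + c_0.
  phi_1 (1 + phi_2) = (0.194)(1.551) = 0.300894,   1 - phi_2^2 = 0.696399.
Replace gamma(1) by A gamma(0) + B and collect gamma(0):
  gamma(0) [0.696399 - (0.300894)(0.432071)] = (0.300894)(0.08686) + 1.009087
  gamma(0) * 0.566391 = 1.035223
  gamma(0) = 1.035223 / 0.566391 = 1.827751.
Therefore gamma(0) = 1.8278 (to 4 decimal places).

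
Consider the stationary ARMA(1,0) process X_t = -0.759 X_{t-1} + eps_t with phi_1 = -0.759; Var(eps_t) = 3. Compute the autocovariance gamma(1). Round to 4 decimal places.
\gamma(1) = -5.3713

Multiply the model equation by X_{t-k} and take expectations. With theta_0 = psi_0 = 1 and psi_j the MA(infinity) weights, this gives
  gamma(k) - sum_i phi_i gamma(k-i) = c_k,
  c_k = sigma^2 * sum_{j=k..q} theta_j psi_{j-k}   (c_k = 0 for k > q),
using gamma(-m) = gamma(m).
Pure AR (q = 0): c_0 = sigma^2 = 3, c_k = 0 for k >= 1.
Equations for k = 0 and k = 1 (AR order 1):
  gamma(0) = phi_1 gamma(1) + c_0
  gamma(1) = phi_1 gamma(0) + c_1
Substituting the second into the first: gamma(0) (1 - phi_1^2) = c_0 + phi_1 c_1, so
  gamma(0) = c_0 / (1 - phi_1^2) = 3 / (1 - (-0.759)^2) = 3 / 0.423919 = 7.076824.
  gamma(1) = phi_1 gamma(0) = (-0.759)(7.076824) = -5.371309.
Therefore gamma(1) = -5.3713 (to 4 decimal places).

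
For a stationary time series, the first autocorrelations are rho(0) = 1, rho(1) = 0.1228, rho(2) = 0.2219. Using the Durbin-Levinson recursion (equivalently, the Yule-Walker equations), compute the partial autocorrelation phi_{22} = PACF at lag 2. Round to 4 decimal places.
\phi_{22} = 0.2100

The PACF at lag k is phi_{kk}, the last component of the solution
to the Yule-Walker system G_k phi = r_k where
  (G_k)_{ij} = rho(|i - j|), (r_k)_i = rho(i), i,j = 1..k.
Equivalently, Durbin-Levinson gives phi_{kk} iteratively:
  phi_{11} = rho(1)
  phi_{kk} = [rho(k) - sum_{j=1..k-1} phi_{k-1,j} rho(k-j)]
            / [1 - sum_{j=1..k-1} phi_{k-1,j} rho(j)],
  phi_{k,j} = phi_{k-1,j} - phi_{kk} phi_{k-1,k-j},  j = 1..k-1.
Step k = 1:
  phi_11 = rho(1) = 0.1228.
Step k = 2:
  phi_22 = [rho(2) - phi_11 rho(1)] / [1 - phi_11 rho(1)] = [0.2219 - (0.1228)(0.1228)] / [1 - (0.1228)(0.1228)]
         = 0.20682016 / 0.98492016 = 0.21.
Therefore phi_{22} = 0.2100.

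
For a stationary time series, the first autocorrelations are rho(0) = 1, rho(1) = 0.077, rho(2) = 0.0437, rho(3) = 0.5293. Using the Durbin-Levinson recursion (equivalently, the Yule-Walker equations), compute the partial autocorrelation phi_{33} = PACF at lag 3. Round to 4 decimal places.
\phi_{33} = 0.5270

The PACF at lag k is phi_{kk}, the last component of the solution
to the Yule-Walker system G_k phi = r_k where
  (G_k)_{ij} = rho(|i - j|), (r_k)_i = rho(i), i,j = 1..k.
Equivalently, Durbin-Levinson gives phi_{kk} iteratively:
  phi_{11} = rho(1)
  phi_{kk} = [rho(k) - sum_{j=1..k-1} phi_{k-1,j} rho(k-j)]
            / [1 - sum_{j=1..k-1} phi_{k-1,j} rho(j)],
  phi_{k,j} = phi_{k-1,j} - phi_{kk} phi_{k-1,k-j},  j = 1..k-1.
Step k = 1:
  phi_11 = rho(1) = 0.077.
Step k = 2:
  phi_22 = [rho(2) - phi_11 rho(1)] / [1 - phi_11 rho(1)] = [0.0437 - (0.077)(0.077)] / [1 - (0.077)(0.077)]
         = 0.037771 / 0.994071 = 0.037996.
  Update: phi_21 = phi_11 - phi_22 phi_11 = 0.077 - (0.037996)(0.077) = 0.074074.
Step k = 3:
  phi_33 = [rho(3) - phi_21 rho(2) - phi_22 rho(1)] / [1 - phi_21 rho(1) - phi_22 rho(2)]
    numerator   = 0.5293 - (0.074074)(0.0437) - (0.037996)(0.077) = 0.52313724
    denominator = 1 - (0.074074)(0.077) - (0.037996)(0.0437) = 0.99263584
  phi_33 = 0.52313724 / 0.99263584 = 0.527.
Therefore phi_{33} = 0.5270.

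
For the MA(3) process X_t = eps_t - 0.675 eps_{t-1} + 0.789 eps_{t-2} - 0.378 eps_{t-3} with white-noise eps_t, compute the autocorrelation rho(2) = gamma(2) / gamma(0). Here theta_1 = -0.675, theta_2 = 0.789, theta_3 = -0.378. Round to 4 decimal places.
\rho(2) = 0.4701

For an MA(q) process with theta_0 = 1, the autocovariance is
  gamma(k) = sigma^2 * sum_{i=0..q-k} theta_i * theta_{i+k},
and rho(k) = gamma(k) / gamma(0). Sigma^2 cancels.
  numerator   = (1)*(0.789) + (-0.675)*(-0.378) = 1.04415.
  denominator = (1)^2 + (-0.675)^2 + (0.789)^2 + (-0.378)^2 = 2.22103.
  rho(2) = 1.04415 / 2.22103 = 0.4701.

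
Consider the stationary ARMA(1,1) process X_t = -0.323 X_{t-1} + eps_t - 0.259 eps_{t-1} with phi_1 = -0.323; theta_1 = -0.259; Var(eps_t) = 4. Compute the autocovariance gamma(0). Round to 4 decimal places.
\gamma(0) = 5.5127

Multiply the model equation by X_{t-k} and take expectations. With theta_0 = psi_0 = 1 and psi_j the MA(infinity) weights, this gives
  gamma(k) - sum_i phi_i gamma(k-i) = c_k,
  c_k = sigma^2 * sum_{j=k..q} theta_j psi_{j-k}   (c_k = 0 for k > q),
using gamma(-m) = gamma(m).
psi-weights needed (psi_j = theta_j + sum_i phi_i psi_{j-i}):
  psi_1 = theta_1 + phi_1 = -0.259 + (-0.323) = -0.582
Right-hand sides:
  c_0 = sigma^2 (1 + theta_1 psi_1) = 4 * (1 + (-0.259)(-0.582)) = 4 * 1.150738 = 4.602952
  c_1 = sigma^2 theta_1 = 4 * (-0.259) = -1.036
  c_2 = 0
Equations for k = 0 and k = 1 (AR order 1):
  gamma(0) = phi_1 gamma(1) + c_0
  gamma(1) = phi_1 gamma(0) + c_1
Substituting the second into the first: gamma(0) (1 - phi_1^2) = c_0 + phi_1 c_1, so
  gamma(0) = (c_0 + phi_1 c_1) / (1 - phi_1^2) = (4.602952 + (-0.323)(-1.036)) / (1 - (-0.323)^2) = 4.93758 / 0.895671 = 5.512716.
Therefore gamma(0) = 5.5127 (to 4 decimal places).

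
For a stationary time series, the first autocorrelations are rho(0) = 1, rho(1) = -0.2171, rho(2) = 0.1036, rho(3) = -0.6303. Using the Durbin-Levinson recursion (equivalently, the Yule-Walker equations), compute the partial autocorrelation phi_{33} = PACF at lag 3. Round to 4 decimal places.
\phi_{33} = -0.6280

The PACF at lag k is phi_{kk}, the last component of the solution
to the Yule-Walker system G_k phi = r_k where
  (G_k)_{ij} = rho(|i - j|), (r_k)_i = rho(i), i,j = 1..k.
Equivalently, Durbin-Levinson gives phi_{kk} iteratively:
  phi_{11} = rho(1)
  phi_{kk} = [rho(k) - sum_{j=1..k-1} phi_{k-1,j} rho(k-j)]
            / [1 - sum_{j=1..k-1} phi_{k-1,j} rho(j)],
  phi_{k,j} = phi_{k-1,j} - phi_{kk} phi_{k-1,k-j},  j = 1..k-1.
Step k = 1:
  phi_11 = rho(1) = -0.2171.
Step k = 2:
  phi_22 = [rho(2) - phi_11 rho(1)] / [1 - phi_11 rho(1)] = [0.1036 - (-0.2171)(-0.2171)] / [1 - (-0.2171)(-0.2171)]
         = 0.05646759 / 0.95286759 = 0.059261.
  Update: phi_21 = phi_11 - phi_22 phi_11 = -0.2171 - (0.059261)(-0.2171) = -0.204235.
Step k = 3:
  phi_33 = [rho(3) - phi_21 rho(2) - phi_22 rho(1)] / [1 - phi_21 rho(1) - phi_22 rho(2)]
    numerator   = -0.6303 - (-0.204235)(0.1036) - (0.059261)(-0.2171) = -0.59627581
    denominator = 1 - (-0.204235)(-0.2171) - (0.059261)(0.1036) = 0.94952128
  phi_33 = -0.59627581 / 0.94952128 = -0.628.
Therefore phi_{33} = -0.6280.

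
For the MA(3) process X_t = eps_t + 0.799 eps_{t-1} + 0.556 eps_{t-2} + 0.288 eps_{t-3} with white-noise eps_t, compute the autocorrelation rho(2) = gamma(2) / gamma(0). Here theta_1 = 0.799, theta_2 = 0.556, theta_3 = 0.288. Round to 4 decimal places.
\rho(2) = 0.3872

For an MA(q) process with theta_0 = 1, the autocovariance is
  gamma(k) = sigma^2 * sum_{i=0..q-k} theta_i * theta_{i+k},
and rho(k) = gamma(k) / gamma(0). Sigma^2 cancels.
  numerator   = (1)*(0.556) + (0.799)*(0.288) = 0.786112.
  denominator = (1)^2 + (0.799)^2 + (0.556)^2 + (0.288)^2 = 2.030481.
  rho(2) = 0.786112 / 2.030481 = 0.3872.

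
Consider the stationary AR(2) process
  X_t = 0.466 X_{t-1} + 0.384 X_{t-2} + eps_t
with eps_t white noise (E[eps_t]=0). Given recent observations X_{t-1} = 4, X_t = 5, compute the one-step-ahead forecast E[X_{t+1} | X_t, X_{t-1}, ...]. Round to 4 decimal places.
E[X_{t+1} \mid \mathcal F_t] = 3.8660

For an AR(p) model X_t = c + sum_i phi_i X_{t-i} + eps_t, the
one-step-ahead conditional mean is
  E[X_{t+1} | X_t, ...] = c + sum_i phi_i X_{t+1-i}.
Substitute known values:
  E[X_{t+1} | ...] = (0.466) * (5) + (0.384) * (4)
                   = 3.8660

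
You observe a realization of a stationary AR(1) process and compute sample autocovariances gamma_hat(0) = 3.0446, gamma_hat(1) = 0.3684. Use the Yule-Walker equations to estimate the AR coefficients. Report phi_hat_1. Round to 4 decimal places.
\hat\phi_{1} = 0.1210

The Yule-Walker equations for an AR(p) process read, in matrix form,
  Gamma_p phi = r_p,   with   (Gamma_p)_{ij} = gamma(|i - j|),
                       (r_p)_i = gamma(i),   i,j = 1..p.
Substitute the sample gammas (Toeplitz matrix and right-hand side of size 1):
  Gamma_p = [[3.0446]]
  r_p     = [0.3684]
With p = 1 this is the single equation gamma(0) phi_1 = gamma(1):
  phi_hat_1 = gamma(1) / gamma(0) = 0.3684 / 3.0446 = 0.1210.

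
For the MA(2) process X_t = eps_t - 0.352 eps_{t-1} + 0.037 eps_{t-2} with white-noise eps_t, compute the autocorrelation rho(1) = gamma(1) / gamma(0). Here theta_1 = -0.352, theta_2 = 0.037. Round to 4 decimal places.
\rho(1) = -0.3244

For an MA(q) process with theta_0 = 1, the autocovariance is
  gamma(k) = sigma^2 * sum_{i=0..q-k} theta_i * theta_{i+k},
and rho(k) = gamma(k) / gamma(0). Sigma^2 cancels.
  numerator   = (1)*(-0.352) + (-0.352)*(0.037) = -0.365024.
  denominator = (1)^2 + (-0.352)^2 + (0.037)^2 = 1.125273.
  rho(1) = -0.365024 / 1.125273 = -0.3244.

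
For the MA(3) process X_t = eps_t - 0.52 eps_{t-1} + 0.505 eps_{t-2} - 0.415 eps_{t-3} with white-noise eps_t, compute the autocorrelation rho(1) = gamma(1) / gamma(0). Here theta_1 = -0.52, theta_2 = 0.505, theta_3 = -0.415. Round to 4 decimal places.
\rho(1) = -0.5844

For an MA(q) process with theta_0 = 1, the autocovariance is
  gamma(k) = sigma^2 * sum_{i=0..q-k} theta_i * theta_{i+k},
and rho(k) = gamma(k) / gamma(0). Sigma^2 cancels.
  numerator   = (1)*(-0.52) + (-0.52)*(0.505) + (0.505)*(-0.415) = -0.992175.
  denominator = (1)^2 + (-0.52)^2 + (0.505)^2 + (-0.415)^2 = 1.69765.
  rho(1) = -0.992175 / 1.69765 = -0.5844.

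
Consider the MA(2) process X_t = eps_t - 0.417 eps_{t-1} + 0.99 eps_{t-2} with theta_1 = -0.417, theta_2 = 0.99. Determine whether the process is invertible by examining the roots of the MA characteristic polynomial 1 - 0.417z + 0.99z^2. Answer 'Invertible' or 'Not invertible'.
\text{Invertible}

The MA(q) characteristic polynomial is P(z) = 1 - 0.417z + 0.99z^2.
Invertibility requires all roots to lie outside the unit circle, i.e. |z| > 1 for every root.
Set 1 + (-0.417) z + (0.99) z^2 = 0, i.e. a z^2 + b z + c = 0 with a = 0.99, b = -0.417, c = 1.
Discriminant D = b^2 - 4ac = (-0.417)^2 - 4*(0.99)*1 = 0.173889 - (3.96) = -3.786111.
D < 0, so the roots are the complex-conjugate pair z = (-b +/- i sqrt(-D)) / (2a) = 0.2106 +/- 0.9827i.
For a conjugate pair |z|^2 = z * conj(z) = (product of roots) = c/a = 1/(0.99) = 1.010101, so |z| = sqrt(1.010101) = 1.005 for both roots.
Moduli of all roots: 1.0050, 1.0050.
All moduli strictly greater than 1? Yes.
Verdict: Invertible.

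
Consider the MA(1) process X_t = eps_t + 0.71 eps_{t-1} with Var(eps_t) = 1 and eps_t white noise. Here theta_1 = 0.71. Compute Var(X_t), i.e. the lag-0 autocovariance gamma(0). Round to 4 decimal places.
\gamma(0) = 1.5041

For an MA(q) process X_t = eps_t + sum_i theta_i eps_{t-i} with
Var(eps_t) = sigma^2, the variance is
  gamma(0) = sigma^2 * (1 + sum_i theta_i^2).
  sum_i theta_i^2 = (0.71)^2 = 0.5041.
  gamma(0) = 1 * (1 + 0.5041) = 1 * 1.5041 = 1.5041.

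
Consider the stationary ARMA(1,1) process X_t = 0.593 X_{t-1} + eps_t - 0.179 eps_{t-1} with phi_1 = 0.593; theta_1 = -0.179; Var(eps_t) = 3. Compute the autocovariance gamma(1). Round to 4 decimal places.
\gamma(1) = 1.7123

Multiply the model equation by X_{t-k} and take expectations. With theta_0 = psi_0 = 1 and psi_j the MA(infinity) weights, this gives
  gamma(k) - sum_i phi_i gamma(k-i) = c_k,
  c_k = sigma^2 * sum_{j=k..q} theta_j psi_{j-k}   (c_k = 0 for k > q),
using gamma(-m) = gamma(m).
psi-weights needed (psi_j = theta_j + sum_i phi_i psi_{j-i}):
  psi_1 = theta_1 + phi_1 = -0.179 + (0.593) = 0.414
Right-hand sides:
  c_0 = sigma^2 (1 + theta_1 psi_1) = 3 * (1 + (-0.179)(0.414)) = 3 * 0.925894 = 2.777682
  c_1 = sigma^2 theta_1 = 3 * (-0.179) = -0.537
  c_2 = 0
Equations for k = 0 and k = 1 (AR order 1):
  gamma(0) = phi_1 gamma(1) + c_0
  gamma(1) = phi_1 gamma(0) + c_1
Substituting the second into the first: gamma(0) (1 - phi_1^2) = c_0 + phi_1 c_1, so
  gamma(0) = (c_0 + phi_1 c_1) / (1 - phi_1^2) = (2.777682 + (0.593)(-0.537)) / (1 - (0.593)^2) = 2.459241 / 0.648351 = 3.79307.
  gamma(1) = phi_1 gamma(0) + c_1 = (0.593)(3.79307) + (-0.537) = 1.712291.
Therefore gamma(1) = 1.7123 (to 4 decimal places).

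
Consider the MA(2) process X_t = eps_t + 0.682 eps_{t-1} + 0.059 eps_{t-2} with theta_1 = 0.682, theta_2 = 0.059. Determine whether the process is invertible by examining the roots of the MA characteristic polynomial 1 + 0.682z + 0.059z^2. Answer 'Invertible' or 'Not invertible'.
\text{Invertible}

The MA(q) characteristic polynomial is P(z) = 1 + 0.682z + 0.059z^2.
Invertibility requires all roots to lie outside the unit circle, i.e. |z| > 1 for every root.
Set 1 + (0.682) z + (0.059) z^2 = 0, i.e. a z^2 + b z + c = 0 with a = 0.059, b = 0.682, c = 1.
Discriminant D = b^2 - 4ac = (0.682)^2 - 4*(0.059)*1 = 0.465124 - (0.236) = 0.229124.
D >= 0, so the roots are real: z = (-b +/- sqrt(D)) / (2a) = (-0.682 +/- 0.478669) / (0.118).
  z_1 = (-0.682 + 0.478669) / (0.118) = -1.7231,   |z_1| = 1.7231.
  z_2 = (-0.682 - 0.478669) / (0.118) = -9.8362,   |z_2| = 9.8362.
Moduli of all roots: 1.7231, 9.8362.
All moduli strictly greater than 1? Yes.
Verdict: Invertible.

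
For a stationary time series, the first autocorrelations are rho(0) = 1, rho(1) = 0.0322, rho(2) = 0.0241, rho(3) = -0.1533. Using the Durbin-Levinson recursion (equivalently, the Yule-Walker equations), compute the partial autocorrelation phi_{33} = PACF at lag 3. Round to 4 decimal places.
\phi_{33} = -0.1550

The PACF at lag k is phi_{kk}, the last component of the solution
to the Yule-Walker system G_k phi = r_k where
  (G_k)_{ij} = rho(|i - j|), (r_k)_i = rho(i), i,j = 1..k.
Equivalently, Durbin-Levinson gives phi_{kk} iteratively:
  phi_{11} = rho(1)
  phi_{kk} = [rho(k) - sum_{j=1..k-1} phi_{k-1,j} rho(k-j)]
            / [1 - sum_{j=1..k-1} phi_{k-1,j} rho(j)],
  phi_{k,j} = phi_{k-1,j} - phi_{kk} phi_{k-1,k-j},  j = 1..k-1.
Step k = 1:
  phi_11 = rho(1) = 0.0322.
Step k = 2:
  phi_22 = [rho(2) - phi_11 rho(1)] / [1 - phi_11 rho(1)] = [0.0241 - (0.0322)(0.0322)] / [1 - (0.0322)(0.0322)]
         = 0.02306316 / 0.99896316 = 0.023087.
  Update: phi_21 = phi_11 - phi_22 phi_11 = 0.0322 - (0.023087)(0.0322) = 0.031457.
Step k = 3:
  phi_33 = [rho(3) - phi_21 rho(2) - phi_22 rho(1)] / [1 - phi_21 rho(1) - phi_22 rho(2)]
    numerator   = -0.1533 - (0.031457)(0.0241) - (0.023087)(0.0322) = -0.15480151
    denominator = 1 - (0.031457)(0.0322) - (0.023087)(0.0241) = 0.9984307
  phi_33 = -0.15480151 / 0.9984307 = -0.155.
Therefore phi_{33} = -0.1550.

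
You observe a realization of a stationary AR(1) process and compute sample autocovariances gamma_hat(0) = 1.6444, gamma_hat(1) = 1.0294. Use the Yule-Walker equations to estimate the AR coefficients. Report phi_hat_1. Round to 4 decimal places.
\hat\phi_{1} = 0.6260

The Yule-Walker equations for an AR(p) process read, in matrix form,
  Gamma_p phi = r_p,   with   (Gamma_p)_{ij} = gamma(|i - j|),
                       (r_p)_i = gamma(i),   i,j = 1..p.
Substitute the sample gammas (Toeplitz matrix and right-hand side of size 1):
  Gamma_p = [[1.6444]]
  r_p     = [1.0294]
With p = 1 this is the single equation gamma(0) phi_1 = gamma(1):
  phi_hat_1 = gamma(1) / gamma(0) = 1.0294 / 1.6444 = 0.6260.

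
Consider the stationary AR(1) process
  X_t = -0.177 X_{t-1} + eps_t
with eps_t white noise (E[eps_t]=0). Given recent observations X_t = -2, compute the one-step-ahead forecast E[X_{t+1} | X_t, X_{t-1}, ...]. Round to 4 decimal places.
E[X_{t+1} \mid \mathcal F_t] = 0.3540

For an AR(p) model X_t = c + sum_i phi_i X_{t-i} + eps_t, the
one-step-ahead conditional mean is
  E[X_{t+1} | X_t, ...] = c + sum_i phi_i X_{t+1-i}.
Substitute known values:
  E[X_{t+1} | ...] = (-0.177) * (-2)
                   = 0.3540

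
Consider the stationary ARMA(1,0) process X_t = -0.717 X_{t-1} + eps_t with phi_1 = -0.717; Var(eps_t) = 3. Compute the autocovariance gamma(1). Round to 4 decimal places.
\gamma(1) = -4.4267

Multiply the model equation by X_{t-k} and take expectations. With theta_0 = psi_0 = 1 and psi_j the MA(infinity) weights, this gives
  gamma(k) - sum_i phi_i gamma(k-i) = c_k,
  c_k = sigma^2 * sum_{j=k..q} theta_j psi_{j-k}   (c_k = 0 for k > q),
using gamma(-m) = gamma(m).
Pure AR (q = 0): c_0 = sigma^2 = 3, c_k = 0 for k >= 1.
Equations for k = 0 and k = 1 (AR order 1):
  gamma(0) = phi_1 gamma(1) + c_0
  gamma(1) = phi_1 gamma(0) + c_1
Substituting the second into the first: gamma(0) (1 - phi_1^2) = c_0 + phi_1 c_1, so
  gamma(0) = c_0 / (1 - phi_1^2) = 3 / (1 - (-0.717)^2) = 3 / 0.485911 = 6.17397.
  gamma(1) = phi_1 gamma(0) = (-0.717)(6.17397) = -4.426737.
Therefore gamma(1) = -4.4267 (to 4 decimal places).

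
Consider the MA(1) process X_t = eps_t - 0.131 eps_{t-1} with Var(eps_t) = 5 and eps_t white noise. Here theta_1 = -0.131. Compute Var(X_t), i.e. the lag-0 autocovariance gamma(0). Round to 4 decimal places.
\gamma(0) = 5.0858

For an MA(q) process X_t = eps_t + sum_i theta_i eps_{t-i} with
Var(eps_t) = sigma^2, the variance is
  gamma(0) = sigma^2 * (1 + sum_i theta_i^2).
  sum_i theta_i^2 = (-0.131)^2 = 0.017161.
  gamma(0) = 5 * (1 + 0.017161) = 5 * 1.017161 = 5.085805, which rounds to 5.0858.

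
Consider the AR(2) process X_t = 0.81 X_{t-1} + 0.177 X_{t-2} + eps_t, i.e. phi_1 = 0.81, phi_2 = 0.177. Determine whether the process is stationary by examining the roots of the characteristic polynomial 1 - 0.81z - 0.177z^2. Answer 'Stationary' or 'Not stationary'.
\text{Stationary}

The AR(p) characteristic polynomial is P(z) = 1 - 0.81z - 0.177z^2.
Stationarity requires all roots to lie outside the unit circle, i.e. |z| > 1 for every root.
Set 1 + (-0.81) z + (-0.177) z^2 = 0, i.e. a z^2 + b z + c = 0 with a = -0.177, b = -0.81, c = 1.
Discriminant D = b^2 - 4ac = (-0.81)^2 - 4*(-0.177)*1 = 0.6561 - (-0.708) = 1.3641.
D >= 0, so the roots are real: z = (-b +/- sqrt(D)) / (2a) = (0.81 +/- 1.167947) / (-0.354).
  z_1 = (0.81 + 1.167947) / (-0.354) = -5.5874,   |z_1| = 5.5874.
  z_2 = (0.81 - 1.167947) / (-0.354) = 1.0111,   |z_2| = 1.0111.
Moduli of all roots: 5.5874, 1.0111.
All moduli strictly greater than 1? Yes.
Verdict: Stationary.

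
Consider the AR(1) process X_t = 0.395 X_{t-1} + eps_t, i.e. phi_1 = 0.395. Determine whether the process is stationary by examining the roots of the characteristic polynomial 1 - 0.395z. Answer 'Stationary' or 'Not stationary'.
\text{Stationary}

The AR(p) characteristic polynomial is P(z) = 1 - 0.395z.
Stationarity requires all roots to lie outside the unit circle, i.e. |z| > 1 for every root.
This is linear in z: 1 + (-0.395) z = 0  =>  z = -1/(-0.395) = 2.531646,  |z| = 2.531646.
Moduli of all roots: 2.5316.
All moduli strictly greater than 1? Yes.
Verdict: Stationary.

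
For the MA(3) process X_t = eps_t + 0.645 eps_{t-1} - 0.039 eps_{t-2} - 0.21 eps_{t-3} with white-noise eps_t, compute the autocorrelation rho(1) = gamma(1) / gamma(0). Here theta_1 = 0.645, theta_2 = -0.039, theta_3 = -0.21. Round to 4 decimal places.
\rho(1) = 0.4297

For an MA(q) process with theta_0 = 1, the autocovariance is
  gamma(k) = sigma^2 * sum_{i=0..q-k} theta_i * theta_{i+k},
and rho(k) = gamma(k) / gamma(0). Sigma^2 cancels.
  numerator   = (1)*(0.645) + (0.645)*(-0.039) + (-0.039)*(-0.21) = 0.628035.
  denominator = (1)^2 + (0.645)^2 + (-0.039)^2 + (-0.21)^2 = 1.461646.
  rho(1) = 0.628035 / 1.461646 = 0.4297.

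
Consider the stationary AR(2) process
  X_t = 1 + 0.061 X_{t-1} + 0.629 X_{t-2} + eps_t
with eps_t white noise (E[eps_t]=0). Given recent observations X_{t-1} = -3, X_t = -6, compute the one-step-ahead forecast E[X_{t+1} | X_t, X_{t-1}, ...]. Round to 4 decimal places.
E[X_{t+1} \mid \mathcal F_t] = -1.2530

For an AR(p) model X_t = c + sum_i phi_i X_{t-i} + eps_t, the
one-step-ahead conditional mean is
  E[X_{t+1} | X_t, ...] = c + sum_i phi_i X_{t+1-i}.
Substitute known values:
  E[X_{t+1} | ...] = 1 + (0.061) * (-6) + (0.629) * (-3)
                   = -1.2530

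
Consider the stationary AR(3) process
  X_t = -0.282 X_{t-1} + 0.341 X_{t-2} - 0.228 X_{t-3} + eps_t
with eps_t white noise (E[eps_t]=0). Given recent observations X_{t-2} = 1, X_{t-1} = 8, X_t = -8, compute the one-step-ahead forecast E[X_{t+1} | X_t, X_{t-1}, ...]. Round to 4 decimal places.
E[X_{t+1} \mid \mathcal F_t] = 4.7560

For an AR(p) model X_t = c + sum_i phi_i X_{t-i} + eps_t, the
one-step-ahead conditional mean is
  E[X_{t+1} | X_t, ...] = c + sum_i phi_i X_{t+1-i}.
Substitute known values:
  E[X_{t+1} | ...] = (-0.282) * (-8) + (0.341) * (8) + (-0.228) * (1)
                   = 4.7560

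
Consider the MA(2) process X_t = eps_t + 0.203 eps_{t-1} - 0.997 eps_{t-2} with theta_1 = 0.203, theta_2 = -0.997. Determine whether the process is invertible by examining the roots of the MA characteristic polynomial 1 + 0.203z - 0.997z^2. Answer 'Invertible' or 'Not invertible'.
\text{Not invertible}

The MA(q) characteristic polynomial is P(z) = 1 + 0.203z - 0.997z^2.
Invertibility requires all roots to lie outside the unit circle, i.e. |z| > 1 for every root.
Set 1 + (0.203) z + (-0.997) z^2 = 0, i.e. a z^2 + b z + c = 0 with a = -0.997, b = 0.203, c = 1.
Discriminant D = b^2 - 4ac = (0.203)^2 - 4*(-0.997)*1 = 0.041209 - (-3.988) = 4.029209.
D >= 0, so the roots are real: z = (-b +/- sqrt(D)) / (2a) = (-0.203 +/- 2.007289) / (-1.994).
  z_1 = (-0.203 + 2.007289) / (-1.994) = -0.9049,   |z_1| = 0.9049.
  z_2 = (-0.203 - 2.007289) / (-1.994) = 1.1085,   |z_2| = 1.1085.
Moduli of all roots: 0.9049, 1.1085.
All moduli strictly greater than 1? No.
Verdict: Not invertible.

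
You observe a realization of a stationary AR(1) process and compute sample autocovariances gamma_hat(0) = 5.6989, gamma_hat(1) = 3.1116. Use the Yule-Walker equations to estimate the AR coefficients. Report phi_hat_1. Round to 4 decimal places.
\hat\phi_{1} = 0.5460

The Yule-Walker equations for an AR(p) process read, in matrix form,
  Gamma_p phi = r_p,   with   (Gamma_p)_{ij} = gamma(|i - j|),
                       (r_p)_i = gamma(i),   i,j = 1..p.
Substitute the sample gammas (Toeplitz matrix and right-hand side of size 1):
  Gamma_p = [[5.6989]]
  r_p     = [3.1116]
With p = 1 this is the single equation gamma(0) phi_1 = gamma(1):
  phi_hat_1 = gamma(1) / gamma(0) = 3.1116 / 5.6989 = 0.5460.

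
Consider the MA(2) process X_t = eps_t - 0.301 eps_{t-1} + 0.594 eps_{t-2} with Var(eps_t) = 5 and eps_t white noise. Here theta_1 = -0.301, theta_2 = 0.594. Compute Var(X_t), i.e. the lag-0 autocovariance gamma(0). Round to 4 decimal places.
\gamma(0) = 7.2172

For an MA(q) process X_t = eps_t + sum_i theta_i eps_{t-i} with
Var(eps_t) = sigma^2, the variance is
  gamma(0) = sigma^2 * (1 + sum_i theta_i^2).
  sum_i theta_i^2 = (-0.301)^2 + (0.594)^2 = 0.090601 + 0.352836 = 0.443437.
  gamma(0) = 5 * (1 + 0.443437) = 5 * 1.443437 = 7.217185, which rounds to 7.2172.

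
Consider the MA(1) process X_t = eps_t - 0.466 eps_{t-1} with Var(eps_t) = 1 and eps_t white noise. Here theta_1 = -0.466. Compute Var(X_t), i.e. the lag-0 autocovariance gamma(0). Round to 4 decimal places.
\gamma(0) = 1.2172

For an MA(q) process X_t = eps_t + sum_i theta_i eps_{t-i} with
Var(eps_t) = sigma^2, the variance is
  gamma(0) = sigma^2 * (1 + sum_i theta_i^2).
  sum_i theta_i^2 = (-0.466)^2 = 0.217156.
  gamma(0) = 1 * (1 + 0.217156) = 1 * 1.217156 = 1.217156, which rounds to 1.2172.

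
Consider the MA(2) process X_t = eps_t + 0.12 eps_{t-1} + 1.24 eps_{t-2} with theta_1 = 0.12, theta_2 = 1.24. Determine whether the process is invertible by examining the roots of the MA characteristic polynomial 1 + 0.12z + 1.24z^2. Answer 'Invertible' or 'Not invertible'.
\text{Not invertible}

The MA(q) characteristic polynomial is P(z) = 1 + 0.12z + 1.24z^2.
Invertibility requires all roots to lie outside the unit circle, i.e. |z| > 1 for every root.
Set 1 + (0.12) z + (1.24) z^2 = 0, i.e. a z^2 + b z + c = 0 with a = 1.24, b = 0.12, c = 1.
Discriminant D = b^2 - 4ac = (0.12)^2 - 4*(1.24)*1 = 0.0144 - (4.96) = -4.9456.
D < 0, so the roots are the complex-conjugate pair z = (-b +/- i sqrt(-D)) / (2a) = -0.0484 +/- 0.8967i.
For a conjugate pair |z|^2 = z * conj(z) = (product of roots) = c/a = 1/(1.24) = 0.806452, so |z| = sqrt(0.806452) = 0.898 for both roots.
Moduli of all roots: 0.8980, 0.8980.
All moduli strictly greater than 1? No.
Verdict: Not invertible.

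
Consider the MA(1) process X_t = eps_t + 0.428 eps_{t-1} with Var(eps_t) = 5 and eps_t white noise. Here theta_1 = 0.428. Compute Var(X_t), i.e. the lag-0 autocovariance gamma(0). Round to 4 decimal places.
\gamma(0) = 5.9159

For an MA(q) process X_t = eps_t + sum_i theta_i eps_{t-i} with
Var(eps_t) = sigma^2, the variance is
  gamma(0) = sigma^2 * (1 + sum_i theta_i^2).
  sum_i theta_i^2 = (0.428)^2 = 0.183184.
  gamma(0) = 5 * (1 + 0.183184) = 5 * 1.183184 = 5.91592, which rounds to 5.9159.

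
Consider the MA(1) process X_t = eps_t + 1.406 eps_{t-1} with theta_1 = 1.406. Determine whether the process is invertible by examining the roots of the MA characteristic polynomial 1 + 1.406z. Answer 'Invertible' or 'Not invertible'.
\text{Not invertible}

The MA(q) characteristic polynomial is P(z) = 1 + 1.406z.
Invertibility requires all roots to lie outside the unit circle, i.e. |z| > 1 for every root.
This is linear in z: 1 + (1.406) z = 0  =>  z = -1/(1.406) = -0.711238,  |z| = 0.711238.
Moduli of all roots: 0.7112.
All moduli strictly greater than 1? No.
Verdict: Not invertible.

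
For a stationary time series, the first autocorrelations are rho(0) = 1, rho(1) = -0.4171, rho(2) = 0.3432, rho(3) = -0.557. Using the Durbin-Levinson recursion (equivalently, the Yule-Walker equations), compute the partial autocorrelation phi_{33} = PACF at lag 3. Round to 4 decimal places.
\phi_{33} = -0.4520

The PACF at lag k is phi_{kk}, the last component of the solution
to the Yule-Walker system G_k phi = r_k where
  (G_k)_{ij} = rho(|i - j|), (r_k)_i = rho(i), i,j = 1..k.
Equivalently, Durbin-Levinson gives phi_{kk} iteratively:
  phi_{11} = rho(1)
  phi_{kk} = [rho(k) - sum_{j=1..k-1} phi_{k-1,j} rho(k-j)]
            / [1 - sum_{j=1..k-1} phi_{k-1,j} rho(j)],
  phi_{k,j} = phi_{k-1,j} - phi_{kk} phi_{k-1,k-j},  j = 1..k-1.
Step k = 1:
  phi_11 = rho(1) = -0.4171.
Step k = 2:
  phi_22 = [rho(2) - phi_11 rho(1)] / [1 - phi_11 rho(1)] = [0.3432 - (-0.4171)(-0.4171)] / [1 - (-0.4171)(-0.4171)]
         = 0.16922759 / 0.82602759 = 0.204869.
  Update: phi_21 = phi_11 - phi_22 phi_11 = -0.4171 - (0.204869)(-0.4171) = -0.331649.
Step k = 3:
  phi_33 = [rho(3) - phi_21 rho(2) - phi_22 rho(1)] / [1 - phi_21 rho(1) - phi_22 rho(2)]
    numerator   = -0.557 - (-0.331649)(0.3432) - (0.204869)(-0.4171) = -0.35772711
    denominator = 1 - (-0.331649)(-0.4171) - (0.204869)(0.3432) = 0.79135807
  phi_33 = -0.35772711 / 0.79135807 = -0.452.
Therefore phi_{33} = -0.4520.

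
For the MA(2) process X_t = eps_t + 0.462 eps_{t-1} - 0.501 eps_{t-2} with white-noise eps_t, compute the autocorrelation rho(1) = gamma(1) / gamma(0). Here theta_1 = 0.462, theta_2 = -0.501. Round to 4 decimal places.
\rho(1) = 0.1574

For an MA(q) process with theta_0 = 1, the autocovariance is
  gamma(k) = sigma^2 * sum_{i=0..q-k} theta_i * theta_{i+k},
and rho(k) = gamma(k) / gamma(0). Sigma^2 cancels.
  numerator   = (1)*(0.462) + (0.462)*(-0.501) = 0.230538.
  denominator = (1)^2 + (0.462)^2 + (-0.501)^2 = 1.464445.
  rho(1) = 0.230538 / 1.464445 = 0.1574.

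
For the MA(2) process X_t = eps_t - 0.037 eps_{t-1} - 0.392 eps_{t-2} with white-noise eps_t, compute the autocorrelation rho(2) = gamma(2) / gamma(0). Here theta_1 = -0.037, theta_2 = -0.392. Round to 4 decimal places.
\rho(2) = -0.3394

For an MA(q) process with theta_0 = 1, the autocovariance is
  gamma(k) = sigma^2 * sum_{i=0..q-k} theta_i * theta_{i+k},
and rho(k) = gamma(k) / gamma(0). Sigma^2 cancels.
  numerator   = (1)*(-0.392) = -0.392.
  denominator = (1)^2 + (-0.037)^2 + (-0.392)^2 = 1.155033.
  rho(2) = -0.392 / 1.155033 = -0.3394.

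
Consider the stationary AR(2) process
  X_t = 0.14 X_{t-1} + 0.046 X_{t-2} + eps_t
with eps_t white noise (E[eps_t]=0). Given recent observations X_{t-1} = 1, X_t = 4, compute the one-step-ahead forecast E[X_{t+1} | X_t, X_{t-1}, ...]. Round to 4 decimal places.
E[X_{t+1} \mid \mathcal F_t] = 0.6060

For an AR(p) model X_t = c + sum_i phi_i X_{t-i} + eps_t, the
one-step-ahead conditional mean is
  E[X_{t+1} | X_t, ...] = c + sum_i phi_i X_{t+1-i}.
Substitute known values:
  E[X_{t+1} | ...] = (0.14) * (4) + (0.046) * (1)
                   = 0.6060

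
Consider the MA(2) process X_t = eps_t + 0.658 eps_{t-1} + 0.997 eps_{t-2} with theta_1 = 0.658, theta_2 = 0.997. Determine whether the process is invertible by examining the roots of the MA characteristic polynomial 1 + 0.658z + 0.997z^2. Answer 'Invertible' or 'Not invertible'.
\text{Invertible}

The MA(q) characteristic polynomial is P(z) = 1 + 0.658z + 0.997z^2.
Invertibility requires all roots to lie outside the unit circle, i.e. |z| > 1 for every root.
Set 1 + (0.658) z + (0.997) z^2 = 0, i.e. a z^2 + b z + c = 0 with a = 0.997, b = 0.658, c = 1.
Discriminant D = b^2 - 4ac = (0.658)^2 - 4*(0.997)*1 = 0.432964 - (3.988) = -3.555036.
D < 0, so the roots are the complex-conjugate pair z = (-b +/- i sqrt(-D)) / (2a) = -0.33 +/- 0.9456i.
For a conjugate pair |z|^2 = z * conj(z) = (product of roots) = c/a = 1/(0.997) = 1.003009, so |z| = sqrt(1.003009) = 1.0015 for both roots.
Moduli of all roots: 1.0015, 1.0015.
All moduli strictly greater than 1? Yes.
Verdict: Invertible.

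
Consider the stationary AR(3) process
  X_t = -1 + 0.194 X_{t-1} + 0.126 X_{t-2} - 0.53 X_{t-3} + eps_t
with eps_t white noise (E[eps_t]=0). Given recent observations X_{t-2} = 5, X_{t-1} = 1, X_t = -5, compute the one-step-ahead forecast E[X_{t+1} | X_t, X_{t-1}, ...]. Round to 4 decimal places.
E[X_{t+1} \mid \mathcal F_t] = -4.4940

For an AR(p) model X_t = c + sum_i phi_i X_{t-i} + eps_t, the
one-step-ahead conditional mean is
  E[X_{t+1} | X_t, ...] = c + sum_i phi_i X_{t+1-i}.
Substitute known values:
  E[X_{t+1} | ...] = -1 + (0.194) * (-5) + (0.126) * (1) + (-0.53) * (5)
                   = -4.4940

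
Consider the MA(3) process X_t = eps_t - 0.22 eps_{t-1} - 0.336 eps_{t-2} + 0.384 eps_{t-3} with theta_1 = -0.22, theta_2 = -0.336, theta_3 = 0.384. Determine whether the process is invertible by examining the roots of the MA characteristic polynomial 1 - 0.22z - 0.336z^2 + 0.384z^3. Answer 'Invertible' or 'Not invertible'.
\text{Invertible}

The MA(q) characteristic polynomial is P(z) = 1 - 0.22z - 0.336z^2 + 0.384z^3.
Invertibility requires all roots to lie outside the unit circle, i.e. |z| > 1 for every root.
Degree 3: look for a simple real root z0 first, then factor out (1 - z/z0) and solve the remaining quadratic.
Testing z0 = -1.25: P(-1.25) = 1 + (-0.22)(-1.25) + (-0.336)(-1.25)^2 + (0.384)(-1.25)^3
  = 1 + (0.275) + (-0.525) + (-0.75) = 0.  So z_0 = -1.25 is a root, |z_0| = 1.25.
Divide out the factor (1 + 0.8 z) = (1 - z/z0) (since 1/z0 = -0.8):
  P(z) = (1 + 0.8 z)(1 + (-1.02) z + (0.48) z^2)
  [check: z-coef -1.02 - (-0.8) = -0.22; z^2-coef 0.48 - (-0.8)(-1.02) = -0.336; z^3-coef -(-0.8)(0.48) = 0.384.]
Remaining roots from the quadratic factor 1 + (-1.02) z + (0.48) z^2:
  Set 1 + (-1.02) z + (0.48) z^2 = 0, i.e. a z^2 + b z + c = 0 with a = 0.48, b = -1.02, c = 1.
  Discriminant D = b^2 - 4ac = (-1.02)^2 - 4*(0.48)*1 = 1.0404 - (1.92) = -0.8796.
  D < 0, so the roots are the complex-conjugate pair z = (-b +/- i sqrt(-D)) / (2a) = 1.0625 +/- 0.9769i.
  For a conjugate pair |z|^2 = z * conj(z) = (product of roots) = c/a = 1/(0.48) = 2.083333, so |z| = sqrt(2.083333) = 1.4434 for both roots.
Moduli of all roots: 1.2500, 1.4434, 1.4434.
All moduli strictly greater than 1? Yes.
Verdict: Invertible.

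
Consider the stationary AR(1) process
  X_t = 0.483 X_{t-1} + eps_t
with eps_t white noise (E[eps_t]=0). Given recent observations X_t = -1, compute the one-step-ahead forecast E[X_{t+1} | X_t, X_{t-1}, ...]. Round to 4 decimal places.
E[X_{t+1} \mid \mathcal F_t] = -0.4830

For an AR(p) model X_t = c + sum_i phi_i X_{t-i} + eps_t, the
one-step-ahead conditional mean is
  E[X_{t+1} | X_t, ...] = c + sum_i phi_i X_{t+1-i}.
Substitute known values:
  E[X_{t+1} | ...] = (0.483) * (-1)
                   = -0.4830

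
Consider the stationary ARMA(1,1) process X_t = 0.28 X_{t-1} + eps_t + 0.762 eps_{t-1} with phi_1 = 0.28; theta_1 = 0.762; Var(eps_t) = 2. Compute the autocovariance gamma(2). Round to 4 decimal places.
\gamma(2) = 0.7683

Multiply the model equation by X_{t-k} and take expectations. With theta_0 = psi_0 = 1 and psi_j the MA(infinity) weights, this gives
  gamma(k) - sum_i phi_i gamma(k-i) = c_k,
  c_k = sigma^2 * sum_{j=k..q} theta_j psi_{j-k}   (c_k = 0 for k > q),
using gamma(-m) = gamma(m).
psi-weights needed (psi_j = theta_j + sum_i phi_i psi_{j-i}):
  psi_1 = theta_1 + phi_1 = 0.762 + (0.28) = 1.042
Right-hand sides:
  c_0 = sigma^2 (1 + theta_1 psi_1) = 2 * (1 + (0.762)(1.042)) = 2 * 1.794004 = 3.588008
  c_1 = sigma^2 theta_1 = 2 * (0.762) = 1.524
  c_2 = 0
Equations for k = 0 and k = 1 (AR order 1):
  gamma(0) = phi_1 gamma(1) + c_0
  gamma(1) = phi_1 gamma(0) + c_1
Substituting the second into the first: gamma(0) (1 - phi_1^2) = c_0 + phi_1 c_1, so
  gamma(0) = (c_0 + phi_1 c_1) / (1 - phi_1^2) = (3.588008 + (0.28)(1.524)) / (1 - (0.28)^2) = 4.014728 / 0.9216 = 4.356259.
  gamma(1) = phi_1 gamma(0) + c_1 = (0.28)(4.356259) + (1.524) = 2.743752.
For k = 2 (> q): gamma(2) = phi_1 gamma(1) = (0.28)(2.743752) = 0.768251.
Therefore gamma(2) = 0.7683 (to 4 decimal places).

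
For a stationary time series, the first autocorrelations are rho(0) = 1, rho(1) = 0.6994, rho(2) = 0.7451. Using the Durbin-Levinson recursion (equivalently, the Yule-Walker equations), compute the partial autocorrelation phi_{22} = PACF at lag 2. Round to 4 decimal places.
\phi_{22} = 0.5010

The PACF at lag k is phi_{kk}, the last component of the solution
to the Yule-Walker system G_k phi = r_k where
  (G_k)_{ij} = rho(|i - j|), (r_k)_i = rho(i), i,j = 1..k.
Equivalently, Durbin-Levinson gives phi_{kk} iteratively:
  phi_{11} = rho(1)
  phi_{kk} = [rho(k) - sum_{j=1..k-1} phi_{k-1,j} rho(k-j)]
            / [1 - sum_{j=1..k-1} phi_{k-1,j} rho(j)],
  phi_{k,j} = phi_{k-1,j} - phi_{kk} phi_{k-1,k-j},  j = 1..k-1.
Step k = 1:
  phi_11 = rho(1) = 0.6994.
Step k = 2:
  phi_22 = [rho(2) - phi_11 rho(1)] / [1 - phi_11 rho(1)] = [0.7451 - (0.6994)(0.6994)] / [1 - (0.6994)(0.6994)]
         = 0.25593964 / 0.51083964 = 0.501.
Therefore phi_{22} = 0.5010.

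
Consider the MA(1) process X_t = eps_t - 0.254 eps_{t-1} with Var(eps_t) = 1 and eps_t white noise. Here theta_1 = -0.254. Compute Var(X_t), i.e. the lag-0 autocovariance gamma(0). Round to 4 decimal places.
\gamma(0) = 1.0645

For an MA(q) process X_t = eps_t + sum_i theta_i eps_{t-i} with
Var(eps_t) = sigma^2, the variance is
  gamma(0) = sigma^2 * (1 + sum_i theta_i^2).
  sum_i theta_i^2 = (-0.254)^2 = 0.064516.
  gamma(0) = 1 * (1 + 0.064516) = 1 * 1.064516 = 1.064516, which rounds to 1.0645.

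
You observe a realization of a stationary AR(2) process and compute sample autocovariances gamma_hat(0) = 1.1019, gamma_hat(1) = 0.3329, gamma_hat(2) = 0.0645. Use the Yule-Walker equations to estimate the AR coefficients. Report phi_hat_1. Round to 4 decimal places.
\hat\phi_{1} = 0.3130

The Yule-Walker equations for an AR(p) process read, in matrix form,
  Gamma_p phi = r_p,   with   (Gamma_p)_{ij} = gamma(|i - j|),
                       (r_p)_i = gamma(i),   i,j = 1..p.
Substitute the sample gammas (Toeplitz matrix and right-hand side of size 2):
  Gamma_p = [[1.1019, 0.3329], [0.3329, 1.1019]]
  r_p     = [0.3329, 0.0645]
Written out:
  1.1019 phi_1 + 0.3329 phi_2 = 0.3329
  0.3329 phi_1 + 1.1019 phi_2 = 0.0645
Solve by Cramer's rule:
  det = gamma(0)^2 - gamma(1)^2 = (1.1019)^2 - (0.3329)^2 = 1.21418361 - 0.11082241 = 1.1033612
  phi_hat_1 = [gamma(1) gamma(0) - gamma(1) gamma(2)] / det = [(0.3329)(1.1019) - (0.3329)(0.0645)] / 1.1033612 = 0.34535046 / 1.1033612 = 0.313
  phi_hat_2 = [gamma(0) gamma(2) - gamma(1)^2] / det = [(1.1019)(0.0645) - (0.3329)^2] / 1.1033612 = -0.03974986 / 1.1033612 = -0.036
So phi_hat = [0.3130, -0.0360].
Therefore phi_hat_1 = 0.3130.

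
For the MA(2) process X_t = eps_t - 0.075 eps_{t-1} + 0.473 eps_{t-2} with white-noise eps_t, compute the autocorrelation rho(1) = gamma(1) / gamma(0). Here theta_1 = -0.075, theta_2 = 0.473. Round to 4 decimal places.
\rho(1) = -0.0899

For an MA(q) process with theta_0 = 1, the autocovariance is
  gamma(k) = sigma^2 * sum_{i=0..q-k} theta_i * theta_{i+k},
and rho(k) = gamma(k) / gamma(0). Sigma^2 cancels.
  numerator   = (1)*(-0.075) + (-0.075)*(0.473) = -0.110475.
  denominator = (1)^2 + (-0.075)^2 + (0.473)^2 = 1.229354.
  rho(1) = -0.110475 / 1.229354 = -0.0899.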